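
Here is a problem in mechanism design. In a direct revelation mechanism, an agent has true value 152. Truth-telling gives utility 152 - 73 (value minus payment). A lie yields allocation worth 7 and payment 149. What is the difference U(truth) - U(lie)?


Step 1: U(truth) = value - payment = 152 - 73 = 79
Step 2: U(lie) = allocation - payment = 7 - 149 = -142
Step 3: IC gap = 79 - (-142) = 221

221


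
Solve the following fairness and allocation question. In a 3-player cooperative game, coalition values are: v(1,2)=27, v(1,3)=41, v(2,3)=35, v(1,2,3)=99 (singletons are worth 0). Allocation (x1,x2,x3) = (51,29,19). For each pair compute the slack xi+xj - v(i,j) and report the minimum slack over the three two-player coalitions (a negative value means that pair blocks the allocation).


Step 1: Slack for coalition (1,2): x1+x2 - v12 = 80 - 27 = 53
Step 2: Slack for coalition (1,3): x1+x3 - v13 = 70 - 41 = 29
Step 3: Slack for coalition (2,3): x2+x3 - v23 = 48 - 35 = 13
Step 4: Minimum slack = min(53, 29, 13) = 13, attained by (2,3); no pair can gain by deviating, so the allocation is in the core

13


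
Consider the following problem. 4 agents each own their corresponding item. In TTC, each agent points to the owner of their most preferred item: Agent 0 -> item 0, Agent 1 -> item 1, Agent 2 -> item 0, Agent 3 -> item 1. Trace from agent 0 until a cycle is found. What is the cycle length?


Step 1: Trace the pointer graph from agent 0: 0 -> 0
Step 2: A cycle is detected when we revisit agent 0
Step 3: The cycle is: 0 -> 0
Step 4: Cycle length = 1

1


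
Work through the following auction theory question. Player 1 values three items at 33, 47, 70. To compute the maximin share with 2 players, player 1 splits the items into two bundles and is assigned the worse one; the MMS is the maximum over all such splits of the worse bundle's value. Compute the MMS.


Step 1: Item values = 33, 47, 70
Step 2: Enumerate all 2-bundle partitions and take the smaller bundle:
  Partition 1: {33} vs {47,70} -> bundles 33, 117; min = 33
  Partition 2: {47} vs {33,70} -> bundles 47, 103; min = 47
  Partition 3: {70} vs {33,47} -> bundles 70, 80; min = 70
Step 3: MMS = max(33, 47, 70) = 70

70


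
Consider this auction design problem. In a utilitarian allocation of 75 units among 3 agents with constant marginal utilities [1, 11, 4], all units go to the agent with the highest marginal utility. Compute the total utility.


Step 1: The marginal utilities are [1, 11, 4]
Step 2: The highest marginal utility is 11
Step 3: All 75 units go to that agent
Step 4: Total utility = 11 * 75 = 825

825


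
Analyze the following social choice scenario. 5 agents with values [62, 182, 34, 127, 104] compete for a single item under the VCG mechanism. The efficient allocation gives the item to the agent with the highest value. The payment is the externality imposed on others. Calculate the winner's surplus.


Step 1: The winner is the agent with the highest value: agent 1 with value 182
Step 2: Values of other agents: [62, 34, 127, 104]
Step 3: VCG payment = max of others' values = 127
Step 4: Surplus = 182 - 127 = 55

55


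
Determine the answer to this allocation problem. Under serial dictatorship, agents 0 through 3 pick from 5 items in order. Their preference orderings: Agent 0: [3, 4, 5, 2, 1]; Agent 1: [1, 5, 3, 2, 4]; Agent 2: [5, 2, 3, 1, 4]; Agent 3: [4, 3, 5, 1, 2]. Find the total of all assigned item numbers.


Step 1: Agent 0 picks item 3
Step 2: Agent 1 picks item 1
Step 3: Agent 2 picks item 5
Step 4: Agent 3 picks item 4
Step 5: Sum = 3 + 1 + 5 + 4 = 13

13


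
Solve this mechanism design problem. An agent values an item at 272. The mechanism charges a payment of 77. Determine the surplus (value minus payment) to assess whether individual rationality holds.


Step 1: Surplus = value - payment = 272 - 77 = 195
Step 2: IR is satisfied (surplus >= 0)

195


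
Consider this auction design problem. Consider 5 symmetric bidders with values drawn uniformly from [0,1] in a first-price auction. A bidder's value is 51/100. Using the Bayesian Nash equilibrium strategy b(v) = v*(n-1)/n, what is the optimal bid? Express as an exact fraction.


Step 1: The symmetric BNE bidding function is b(v) = v * (n-1) / n
Step 2: Substitute v = 51/100 and n = 5
Step 3: b = 51/100 * 4/5
Step 4: b = 51/125

51/125


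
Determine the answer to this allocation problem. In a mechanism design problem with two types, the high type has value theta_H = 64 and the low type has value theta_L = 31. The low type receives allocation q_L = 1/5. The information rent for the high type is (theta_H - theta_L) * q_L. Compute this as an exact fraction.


Step 1: theta_H - theta_L = 64 - 31 = 33
Step 2: Information rent = (theta_H - theta_L) * q_L
Step 3: = 33 * 1/5
Step 4: = 33/5

33/5


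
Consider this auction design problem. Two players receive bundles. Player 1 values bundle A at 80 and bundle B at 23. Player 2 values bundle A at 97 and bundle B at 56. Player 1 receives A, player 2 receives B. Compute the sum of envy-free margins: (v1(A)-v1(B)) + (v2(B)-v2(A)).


Step 1: Player 1's margin = v1(A) - v1(B) = 80 - 23 = 57
Step 2: Player 2's margin = v2(B) - v2(A) = 56 - 97 = -41
Step 3: Total margin = 57 + -41 = 16

16


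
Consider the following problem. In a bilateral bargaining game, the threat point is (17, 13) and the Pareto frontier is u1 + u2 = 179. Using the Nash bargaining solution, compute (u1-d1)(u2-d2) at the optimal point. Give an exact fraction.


Step 1: The Nash solution splits surplus symmetrically above the disagreement point
Step 2: u1 = (total + d1 - d2)/2 = (179 + 17 - 13)/2 = 183/2
Step 3: u2 = (total - d1 + d2)/2 = (179 - 17 + 13)/2 = 175/2
Step 4: Nash product = (183/2 - 17) * (175/2 - 13)
Step 5: = 149/2 * 149/2 = 22201/4

22201/4


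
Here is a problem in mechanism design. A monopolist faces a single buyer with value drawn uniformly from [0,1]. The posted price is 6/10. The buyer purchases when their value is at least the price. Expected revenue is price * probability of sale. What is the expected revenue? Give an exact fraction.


Step 1: Posted price r = 3/5, value support [0,1]
Step 2: P(v >= r) = (1 - 3/5)/1 = 2/5
Step 3: Expected revenue = r * P(v >= r) = 3/5 * 2/5
Step 4: Revenue = 6/25

6/25


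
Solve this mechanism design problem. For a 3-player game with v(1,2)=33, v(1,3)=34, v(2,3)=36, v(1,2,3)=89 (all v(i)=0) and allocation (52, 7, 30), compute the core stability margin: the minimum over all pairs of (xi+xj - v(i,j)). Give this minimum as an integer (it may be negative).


Step 1: Slack for coalition (1,2): x1+x2 - v12 = 59 - 33 = 26
Step 2: Slack for coalition (1,3): x1+x3 - v13 = 82 - 34 = 48
Step 3: Slack for coalition (2,3): x2+x3 - v23 = 37 - 36 = 1
Step 4: Minimum slack = min(26, 48, 1) = 1, attained by (2,3); no pair can gain by deviating, so the allocation is in the core

1


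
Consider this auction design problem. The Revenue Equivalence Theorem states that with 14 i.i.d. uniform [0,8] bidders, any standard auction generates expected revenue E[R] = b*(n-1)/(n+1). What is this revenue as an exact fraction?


Step 1: By Revenue Equivalence, expected revenue = b*(n-1)/(n+1)
Step 2: Substituting n = 14, b = 8
Step 3: Revenue = 8*(14-1)/(14+1) = 8*13/15
Step 4: Revenue = 104/15

104/15


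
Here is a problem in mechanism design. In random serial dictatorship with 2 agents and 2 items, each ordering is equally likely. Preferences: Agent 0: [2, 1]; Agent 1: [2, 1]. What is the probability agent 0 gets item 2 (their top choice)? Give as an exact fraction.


Step 1: Agent 0 wants item 2
Step 2: There are 2 possible orderings of agents
Step 3: In 1 orderings, agent 0 gets item 2
Step 4: Probability = 1/2

1/2


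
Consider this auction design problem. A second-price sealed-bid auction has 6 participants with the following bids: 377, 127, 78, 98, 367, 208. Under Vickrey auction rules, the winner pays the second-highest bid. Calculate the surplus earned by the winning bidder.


Step 1: Sort bids in descending order: 377, 367, 208, 127, 98, 78
Step 2: The winning bid is the highest: 377
Step 3: The payment equals the second-highest bid: 367
Step 4: Surplus = winner's bid - payment = 377 - 367 = 10

10


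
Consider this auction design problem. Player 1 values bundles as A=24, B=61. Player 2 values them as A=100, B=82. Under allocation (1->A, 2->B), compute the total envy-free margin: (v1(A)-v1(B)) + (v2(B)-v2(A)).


Step 1: Player 1's margin = v1(A) - v1(B) = 24 - 61 = -37
Step 2: Player 2's margin = v2(B) - v2(A) = 82 - 100 = -18
Step 3: Total margin = -37 + -18 = -55

-55


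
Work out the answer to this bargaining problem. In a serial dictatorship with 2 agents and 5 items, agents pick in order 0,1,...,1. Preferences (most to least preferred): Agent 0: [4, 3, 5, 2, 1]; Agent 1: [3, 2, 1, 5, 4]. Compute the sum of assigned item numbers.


Step 1: Agent 0 picks item 4
Step 2: Agent 1 picks item 3
Step 3: Sum = 4 + 3 = 7

7


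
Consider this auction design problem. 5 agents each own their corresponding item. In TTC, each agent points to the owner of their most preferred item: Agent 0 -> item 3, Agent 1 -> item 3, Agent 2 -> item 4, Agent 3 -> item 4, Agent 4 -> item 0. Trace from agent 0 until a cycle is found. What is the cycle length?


Step 1: Trace the pointer graph from agent 0: 0 -> 3 -> 4 -> 0
Step 2: A cycle is detected when we revisit agent 0
Step 3: The cycle is: 0 -> 3 -> 4 -> 0
Step 4: Cycle length = 3

3


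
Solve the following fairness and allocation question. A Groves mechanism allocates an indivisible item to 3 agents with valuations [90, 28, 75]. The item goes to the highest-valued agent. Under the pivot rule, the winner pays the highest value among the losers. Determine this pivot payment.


Step 1: The efficient winner is agent 0 with value 90
Step 2: Other agents' values: [28, 75]
Step 3: Pivot payment = max(others) = 75
Step 4: The winner pays 75

75


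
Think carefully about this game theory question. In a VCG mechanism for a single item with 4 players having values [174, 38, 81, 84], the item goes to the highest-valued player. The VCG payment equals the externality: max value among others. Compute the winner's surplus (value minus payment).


Step 1: The winner is the agent with the highest value: agent 0 with value 174
Step 2: Values of other agents: [38, 81, 84]
Step 3: VCG payment = max of others' values = 84
Step 4: Surplus = 174 - 84 = 90

90


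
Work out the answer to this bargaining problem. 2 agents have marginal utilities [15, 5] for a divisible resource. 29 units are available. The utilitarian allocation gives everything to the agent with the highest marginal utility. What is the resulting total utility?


Step 1: The marginal utilities are [15, 5]
Step 2: The highest marginal utility is 15
Step 3: All 29 units go to that agent
Step 4: Total utility = 15 * 29 = 435

435


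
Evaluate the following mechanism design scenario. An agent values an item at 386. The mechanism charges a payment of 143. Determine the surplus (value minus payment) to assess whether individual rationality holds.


Step 1: Surplus = value - payment = 386 - 143 = 243
Step 2: IR is satisfied (surplus >= 0)

243


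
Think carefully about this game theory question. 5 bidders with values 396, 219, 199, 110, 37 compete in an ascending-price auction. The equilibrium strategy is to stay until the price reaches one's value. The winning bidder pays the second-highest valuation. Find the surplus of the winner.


Step 1: Identify the highest value: 396
Step 2: Identify the second-highest value: 219
Step 3: The final price = second-highest value = 219
Step 4: Surplus = 396 - 219 = 177

177


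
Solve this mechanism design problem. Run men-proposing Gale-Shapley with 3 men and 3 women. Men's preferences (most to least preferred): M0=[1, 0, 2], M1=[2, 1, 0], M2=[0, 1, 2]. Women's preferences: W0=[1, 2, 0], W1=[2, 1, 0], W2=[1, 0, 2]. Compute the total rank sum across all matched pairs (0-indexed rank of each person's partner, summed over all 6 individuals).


Step 1: Run Gale-Shapley (men propose, women hold best offer):
  M0 proposes to W1; she accepts
  M1 proposes to W2; she accepts
  M2 proposes to W0; she accepts
Step 2: Final matching: W0-M2, W1-M0, W2-M1
Step 3: 0-indexed ranks (man's rank of his match, then woman's): 0 + 1 + 0 + 2 + 0 + 0
Step 4: Total rank sum = 3

3


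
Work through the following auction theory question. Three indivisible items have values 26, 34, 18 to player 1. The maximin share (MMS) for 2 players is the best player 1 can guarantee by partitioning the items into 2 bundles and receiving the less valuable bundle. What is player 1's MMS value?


Step 1: Item values = 26, 34, 18
Step 2: Enumerate all 2-bundle partitions and take the smaller bundle:
  Partition 1: {26} vs {34,18} -> bundles 26, 52; min = 26
  Partition 2: {34} vs {26,18} -> bundles 34, 44; min = 34
  Partition 3: {18} vs {26,34} -> bundles 18, 60; min = 18
Step 3: MMS = max(26, 34, 18) = 34

34


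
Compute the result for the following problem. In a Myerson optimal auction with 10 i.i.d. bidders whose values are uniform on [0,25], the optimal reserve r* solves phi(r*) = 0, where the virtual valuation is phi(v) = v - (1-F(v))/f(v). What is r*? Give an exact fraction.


Step 1: For U[0,25], F(v) = v/25 and f(v) = 1/25
Step 2: phi(v) = v - (1 - v/25)/(1/25) = v - (25 - v) = 2v - 25
Step 3: Set phi(r*) = 0: 2r* - 25 = 0
Step 4: r* = 25/2 (the number of bidders n = 10 does not enter)

25/2


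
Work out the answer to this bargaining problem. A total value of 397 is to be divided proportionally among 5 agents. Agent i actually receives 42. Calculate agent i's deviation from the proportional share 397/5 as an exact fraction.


Step 1: Proportional share = 397/5
Step 2: Agent's actual allocation = 42
Step 3: Excess = 42 - 397/5 = -187/5

-187/5


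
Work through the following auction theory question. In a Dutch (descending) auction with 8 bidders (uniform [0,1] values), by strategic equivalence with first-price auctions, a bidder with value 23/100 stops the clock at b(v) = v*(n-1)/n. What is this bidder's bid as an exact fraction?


Step 1: Dutch auctions are strategically equivalent to first-price auctions
Step 2: The equilibrium bid is b(v) = v*(n-1)/n
Step 3: b = 23/100 * 7/8
Step 4: b = 161/800

161/800


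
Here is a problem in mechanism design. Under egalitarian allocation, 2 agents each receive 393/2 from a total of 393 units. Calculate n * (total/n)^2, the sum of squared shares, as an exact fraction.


Step 1: Each agent's share = 393/2
Step 2: Square of each share = (393/2)^2 = 154449/4
Step 3: Sum of squares = 2 * 154449/4 = 154449/2

154449/2


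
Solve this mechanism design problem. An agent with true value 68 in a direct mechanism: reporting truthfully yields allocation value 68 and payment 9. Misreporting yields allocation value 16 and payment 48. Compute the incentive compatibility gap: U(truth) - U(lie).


Step 1: U(truth) = value - payment = 68 - 9 = 59
Step 2: U(lie) = allocation - payment = 16 - 48 = -32
Step 3: IC gap = 59 - (-32) = 91

91


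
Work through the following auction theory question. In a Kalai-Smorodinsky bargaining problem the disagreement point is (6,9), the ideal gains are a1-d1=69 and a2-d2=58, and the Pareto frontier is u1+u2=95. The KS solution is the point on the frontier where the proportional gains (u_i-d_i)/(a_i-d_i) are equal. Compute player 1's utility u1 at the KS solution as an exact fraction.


Step 1: At the KS point, (u1-d1)/r1 = (u2-d2)/r2 = t and u1+u2 = 95
Step 2: u1 = d1 + r1*t and u2 = d2 + r2*t, so (d1 + r1*t) + (d2 + r2*t) = 95
Step 3: t = (95 - 6 - 9)/(69 + 58) = 80/127
Step 4: u1 = d1 + r1*t = 6 + 69 * 80/127 = 6282/127
Step 5: (Check: u2 = d2 + r2*t = 5783/127; u1+u2 = 6282/127 + 5783/127 = 95, on the frontier.)

6282/127


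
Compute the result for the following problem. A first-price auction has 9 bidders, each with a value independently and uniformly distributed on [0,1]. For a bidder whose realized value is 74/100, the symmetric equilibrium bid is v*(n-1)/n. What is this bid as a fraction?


Step 1: The symmetric BNE bidding function is b(v) = v * (n-1) / n
Step 2: Substitute v = 37/50 and n = 9
Step 3: b = 37/50 * 8/9
Step 4: b = 148/225

148/225


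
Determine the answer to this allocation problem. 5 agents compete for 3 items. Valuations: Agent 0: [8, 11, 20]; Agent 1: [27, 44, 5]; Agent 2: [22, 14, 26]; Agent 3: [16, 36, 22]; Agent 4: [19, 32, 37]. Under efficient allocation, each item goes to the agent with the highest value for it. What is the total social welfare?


Step 1: For each item, find the maximum value among all agents.
Step 2: Item 0 -> Agent 1 (value 27)
Step 3: Item 1 -> Agent 1 (value 44)
Step 4: Item 2 -> Agent 4 (value 37)
Step 5: Total welfare = 27 + 44 + 37 = 108

108


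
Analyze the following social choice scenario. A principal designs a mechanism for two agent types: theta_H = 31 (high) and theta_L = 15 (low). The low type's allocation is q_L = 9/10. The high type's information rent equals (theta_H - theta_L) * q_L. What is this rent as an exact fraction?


Step 1: theta_H - theta_L = 31 - 15 = 16
Step 2: Information rent = (theta_H - theta_L) * q_L
Step 3: = 16 * 9/10
Step 4: = 72/5

72/5


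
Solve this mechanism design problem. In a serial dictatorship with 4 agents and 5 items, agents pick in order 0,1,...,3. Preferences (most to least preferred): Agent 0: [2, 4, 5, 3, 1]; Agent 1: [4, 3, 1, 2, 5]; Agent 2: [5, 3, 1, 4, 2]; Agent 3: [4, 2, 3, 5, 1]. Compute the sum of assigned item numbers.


Step 1: Agent 0 picks item 2
Step 2: Agent 1 picks item 4
Step 3: Agent 2 picks item 5
Step 4: Agent 3 picks item 3
Step 5: Sum = 2 + 4 + 5 + 3 = 14

14


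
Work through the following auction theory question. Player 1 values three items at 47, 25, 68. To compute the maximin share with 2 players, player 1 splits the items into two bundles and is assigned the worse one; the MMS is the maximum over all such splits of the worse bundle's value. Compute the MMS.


Step 1: Item values = 47, 25, 68
Step 2: Enumerate all 2-bundle partitions and take the smaller bundle:
  Partition 1: {47} vs {25,68} -> bundles 47, 93; min = 47
  Partition 2: {25} vs {47,68} -> bundles 25, 115; min = 25
  Partition 3: {68} vs {47,25} -> bundles 68, 72; min = 68
Step 3: MMS = max(47, 25, 68) = 68

68


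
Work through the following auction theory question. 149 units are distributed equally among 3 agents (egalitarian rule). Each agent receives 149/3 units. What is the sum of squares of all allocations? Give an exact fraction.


Step 1: Each agent's share = 149/3
Step 2: Square of each share = (149/3)^2 = 22201/9
Step 3: Sum of squares = 3 * 22201/9 = 22201/3

22201/3


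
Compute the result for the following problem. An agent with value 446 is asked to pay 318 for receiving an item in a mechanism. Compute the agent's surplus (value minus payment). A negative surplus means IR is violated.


Step 1: Surplus = value - payment = 446 - 318 = 128
Step 2: IR is satisfied (surplus >= 0)

128


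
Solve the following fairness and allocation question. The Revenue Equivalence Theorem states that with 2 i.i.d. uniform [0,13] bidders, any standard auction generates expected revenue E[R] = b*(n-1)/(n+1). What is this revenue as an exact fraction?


Step 1: By Revenue Equivalence, expected revenue = b*(n-1)/(n+1)
Step 2: Substituting n = 2, b = 13
Step 3: Revenue = 13*(2-1)/(2+1) = 13*1/3
Step 4: Revenue = 13/3

13/3


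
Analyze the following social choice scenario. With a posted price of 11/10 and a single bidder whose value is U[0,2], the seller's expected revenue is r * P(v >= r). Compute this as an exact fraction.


Step 1: Posted price r = 11/10, value support [0,2]
Step 2: P(v >= r) = (2 - 11/10)/2 = 9/20
Step 3: Expected revenue = r * P(v >= r) = 11/10 * 9/20
Step 4: Revenue = 99/200

99/200


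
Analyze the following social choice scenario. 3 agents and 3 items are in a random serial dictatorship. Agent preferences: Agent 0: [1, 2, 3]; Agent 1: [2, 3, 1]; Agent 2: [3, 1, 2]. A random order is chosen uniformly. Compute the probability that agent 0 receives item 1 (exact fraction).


Step 1: Agent 0 wants item 1
Step 2: There are 6 possible orderings of agents
Step 3: In 6 orderings, agent 0 gets item 1
Step 4: Probability = 6/6 = 1

1


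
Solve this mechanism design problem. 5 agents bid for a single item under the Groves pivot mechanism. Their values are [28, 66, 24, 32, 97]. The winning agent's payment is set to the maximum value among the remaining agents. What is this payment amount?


Step 1: The efficient winner is agent 4 with value 97
Step 2: Other agents' values: [28, 66, 24, 32]
Step 3: Pivot payment = max(others) = 66
Step 4: The winner pays 66

66


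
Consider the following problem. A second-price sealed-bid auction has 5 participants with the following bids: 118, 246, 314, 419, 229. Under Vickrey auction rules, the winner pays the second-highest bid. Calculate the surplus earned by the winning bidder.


Step 1: Sort bids in descending order: 419, 314, 246, 229, 118
Step 2: The winning bid is the highest: 419
Step 3: The payment equals the second-highest bid: 314
Step 4: Surplus = winner's bid - payment = 419 - 314 = 105

105


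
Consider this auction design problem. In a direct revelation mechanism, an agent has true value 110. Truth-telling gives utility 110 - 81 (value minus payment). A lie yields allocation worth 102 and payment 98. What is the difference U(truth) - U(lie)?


Step 1: U(truth) = value - payment = 110 - 81 = 29
Step 2: U(lie) = allocation - payment = 102 - 98 = 4
Step 3: IC gap = 29 - 4 = 25

25


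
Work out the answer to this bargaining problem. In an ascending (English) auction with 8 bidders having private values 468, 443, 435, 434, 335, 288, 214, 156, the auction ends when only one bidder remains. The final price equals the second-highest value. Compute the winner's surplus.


Step 1: Identify the highest value: 468
Step 2: Identify the second-highest value: 443
Step 3: The final price = second-highest value = 443
Step 4: Surplus = 468 - 443 = 25

25


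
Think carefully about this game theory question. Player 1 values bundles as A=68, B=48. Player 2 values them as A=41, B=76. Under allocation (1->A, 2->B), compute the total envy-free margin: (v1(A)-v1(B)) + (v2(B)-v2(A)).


Step 1: Player 1's margin = v1(A) - v1(B) = 68 - 48 = 20
Step 2: Player 2's margin = v2(B) - v2(A) = 76 - 41 = 35
Step 3: Total margin = 20 + 35 = 55

55


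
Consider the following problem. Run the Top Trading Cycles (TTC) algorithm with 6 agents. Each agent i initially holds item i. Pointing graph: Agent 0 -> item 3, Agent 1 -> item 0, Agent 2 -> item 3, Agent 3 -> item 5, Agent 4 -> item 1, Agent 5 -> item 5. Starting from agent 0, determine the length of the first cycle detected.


Step 1: Trace the pointer graph from agent 0: 0 -> 3 -> 5 -> 5
Step 2: A cycle is detected when we revisit agent 5
Step 3: The cycle is: 5 -> 5
Step 4: Cycle length = 1

1


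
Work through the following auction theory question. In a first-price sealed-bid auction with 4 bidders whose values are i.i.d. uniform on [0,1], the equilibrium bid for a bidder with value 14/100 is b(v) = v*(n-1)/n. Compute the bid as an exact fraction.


Step 1: The symmetric BNE bidding function is b(v) = v * (n-1) / n
Step 2: Substitute v = 7/50 and n = 4
Step 3: b = 7/50 * 3/4
Step 4: b = 21/200

21/200


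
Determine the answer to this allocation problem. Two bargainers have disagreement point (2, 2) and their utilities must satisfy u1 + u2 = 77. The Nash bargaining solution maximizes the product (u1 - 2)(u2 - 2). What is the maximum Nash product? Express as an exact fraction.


Step 1: The Nash solution splits surplus symmetrically above the disagreement point
Step 2: u1 = (total + d1 - d2)/2 = (77 + 2 - 2)/2 = 77/2
Step 3: u2 = (total - d1 + d2)/2 = (77 - 2 + 2)/2 = 77/2
Step 4: Nash product = (77/2 - 2) * (77/2 - 2)
Step 5: = 73/2 * 73/2 = 5329/4

5329/4


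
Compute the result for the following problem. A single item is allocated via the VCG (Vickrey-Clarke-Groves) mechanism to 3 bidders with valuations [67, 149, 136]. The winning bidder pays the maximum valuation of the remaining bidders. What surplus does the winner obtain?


Step 1: The winner is the agent with the highest value: agent 1 with value 149
Step 2: Values of other agents: [67, 136]
Step 3: VCG payment = max of others' values = 136
Step 4: Surplus = 149 - 136 = 13

13


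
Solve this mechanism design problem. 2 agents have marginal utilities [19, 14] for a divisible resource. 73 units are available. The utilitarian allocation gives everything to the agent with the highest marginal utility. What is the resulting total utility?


Step 1: The marginal utilities are [19, 14]
Step 2: The highest marginal utility is 19
Step 3: All 73 units go to that agent
Step 4: Total utility = 19 * 73 = 1387

1387


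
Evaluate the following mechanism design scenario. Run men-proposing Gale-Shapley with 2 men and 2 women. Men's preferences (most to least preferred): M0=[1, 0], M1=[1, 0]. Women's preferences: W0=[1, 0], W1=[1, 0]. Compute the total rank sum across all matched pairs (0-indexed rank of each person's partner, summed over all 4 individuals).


Step 1: Run Gale-Shapley (men propose, women hold best offer):
  M0 proposes to W1; she accepts
  M1 proposes to W1; she switches from M0
  M0 proposes to W0; she accepts
Step 2: Final matching: W0-M0, W1-M1
Step 3: 0-indexed ranks (man's rank of his match, then woman's): 1 + 1 + 0 + 0
Step 4: Total rank sum = 2

2


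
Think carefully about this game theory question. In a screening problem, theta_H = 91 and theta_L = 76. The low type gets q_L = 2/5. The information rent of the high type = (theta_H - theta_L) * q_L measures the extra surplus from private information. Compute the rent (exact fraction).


Step 1: theta_H - theta_L = 91 - 76 = 15
Step 2: Information rent = (theta_H - theta_L) * q_L
Step 3: = 15 * 2/5
Step 4: = 6

6


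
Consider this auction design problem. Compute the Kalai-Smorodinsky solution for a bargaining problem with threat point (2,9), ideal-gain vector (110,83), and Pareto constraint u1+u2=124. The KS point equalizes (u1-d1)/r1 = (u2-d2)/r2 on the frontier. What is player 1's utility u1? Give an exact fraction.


Step 1: At the KS point, (u1-d1)/r1 = (u2-d2)/r2 = t and u1+u2 = 124
Step 2: u1 = d1 + r1*t and u2 = d2 + r2*t, so (d1 + r1*t) + (d2 + r2*t) = 124
Step 3: t = (124 - 2 - 9)/(110 + 83) = 113/193
Step 4: u1 = d1 + r1*t = 2 + 110 * 113/193 = 12816/193
Step 5: (Check: u2 = d2 + r2*t = 11116/193; u1+u2 = 12816/193 + 11116/193 = 124, on the frontier.)

12816/193


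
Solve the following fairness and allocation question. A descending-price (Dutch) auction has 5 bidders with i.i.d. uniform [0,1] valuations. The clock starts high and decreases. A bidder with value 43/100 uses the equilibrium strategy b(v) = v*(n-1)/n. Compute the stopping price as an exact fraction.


Step 1: Dutch auctions are strategically equivalent to first-price auctions
Step 2: The equilibrium bid is b(v) = v*(n-1)/n
Step 3: b = 43/100 * 4/5
Step 4: b = 43/125

43/125


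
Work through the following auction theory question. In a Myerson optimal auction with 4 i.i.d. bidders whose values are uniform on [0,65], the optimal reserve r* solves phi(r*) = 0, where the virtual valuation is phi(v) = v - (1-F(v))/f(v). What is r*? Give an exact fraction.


Step 1: For U[0,65], F(v) = v/65 and f(v) = 1/65
Step 2: phi(v) = v - (1 - v/65)/(1/65) = v - (65 - v) = 2v - 65
Step 3: Set phi(r*) = 0: 2r* - 65 = 0
Step 4: r* = 65/2 (the number of bidders n = 4 does not enter)

65/2


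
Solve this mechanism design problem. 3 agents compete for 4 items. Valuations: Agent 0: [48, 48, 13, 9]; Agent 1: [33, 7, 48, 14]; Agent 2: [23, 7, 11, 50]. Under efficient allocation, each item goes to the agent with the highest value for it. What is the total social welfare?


Step 1: For each item, find the maximum value among all agents.
Step 2: Item 0 -> Agent 0 (value 48)
Step 3: Item 1 -> Agent 0 (value 48)
Step 4: Item 2 -> Agent 1 (value 48)
Step 5: Item 3 -> Agent 2 (value 50)
Step 6: Total welfare = 48 + 48 + 48 + 50 = 194

194


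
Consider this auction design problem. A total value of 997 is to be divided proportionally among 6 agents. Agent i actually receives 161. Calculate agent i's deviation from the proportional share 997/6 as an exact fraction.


Step 1: Proportional share = 997/6
Step 2: Agent's actual allocation = 161
Step 3: Excess = 161 - 997/6 = -31/6

-31/6


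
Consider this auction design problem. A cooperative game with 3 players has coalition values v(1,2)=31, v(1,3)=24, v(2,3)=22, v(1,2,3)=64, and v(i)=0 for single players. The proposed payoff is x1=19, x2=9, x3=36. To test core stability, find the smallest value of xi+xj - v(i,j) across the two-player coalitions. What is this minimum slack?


Step 1: Slack for coalition (1,2): x1+x2 - v12 = 28 - 31 = -3
Step 2: Slack for coalition (1,3): x1+x3 - v13 = 55 - 24 = 31
Step 3: Slack for coalition (2,3): x2+x3 - v23 = 45 - 22 = 23
Step 4: Minimum slack = min(-3, 31, 23) = -3, attained by (1,2); coalition (1,2) can block (slack < 0), so the allocation is not in the core

-3


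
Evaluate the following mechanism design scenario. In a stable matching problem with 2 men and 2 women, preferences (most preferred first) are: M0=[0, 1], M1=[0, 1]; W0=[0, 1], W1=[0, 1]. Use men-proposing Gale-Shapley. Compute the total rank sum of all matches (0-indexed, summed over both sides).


Step 1: Run Gale-Shapley (men propose, women hold best offer):
  M0 proposes to W0; she accepts
  M1 proposes to W0; rejected
  M1 proposes to W1; she accepts
Step 2: Final matching: W0-M0, W1-M1
Step 3: 0-indexed ranks (man's rank of his match, then woman's): 0 + 0 + 1 + 1
Step 4: Total rank sum = 2

2


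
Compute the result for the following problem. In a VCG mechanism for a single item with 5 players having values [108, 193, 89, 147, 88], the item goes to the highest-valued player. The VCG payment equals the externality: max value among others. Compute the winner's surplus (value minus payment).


Step 1: The winner is the agent with the highest value: agent 1 with value 193
Step 2: Values of other agents: [108, 89, 147, 88]
Step 3: VCG payment = max of others' values = 147
Step 4: Surplus = 193 - 147 = 46

46


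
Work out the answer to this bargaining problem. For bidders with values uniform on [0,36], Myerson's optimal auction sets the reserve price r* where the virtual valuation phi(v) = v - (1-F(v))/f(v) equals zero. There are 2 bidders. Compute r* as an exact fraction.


Step 1: For U[0,36], F(v) = v/36 and f(v) = 1/36
Step 2: phi(v) = v - (1 - v/36)/(1/36) = v - (36 - v) = 2v - 36
Step 3: Set phi(r*) = 0: 2r* - 36 = 0
Step 4: r* = 36/2 = 18 (the number of bidders n = 2 does not enter)

18


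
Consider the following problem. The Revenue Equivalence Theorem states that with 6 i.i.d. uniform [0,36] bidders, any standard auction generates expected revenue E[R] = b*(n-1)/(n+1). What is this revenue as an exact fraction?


Step 1: By Revenue Equivalence, expected revenue = b*(n-1)/(n+1)
Step 2: Substituting n = 6, b = 36
Step 3: Revenue = 36*(6-1)/(6+1) = 36*5/7
Step 4: Revenue = 180/7

180/7


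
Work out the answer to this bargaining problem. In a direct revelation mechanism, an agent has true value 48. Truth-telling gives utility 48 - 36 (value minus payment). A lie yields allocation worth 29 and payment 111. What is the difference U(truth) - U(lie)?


Step 1: U(truth) = value - payment = 48 - 36 = 12
Step 2: U(lie) = allocation - payment = 29 - 111 = -82
Step 3: IC gap = 12 - (-82) = 94

94


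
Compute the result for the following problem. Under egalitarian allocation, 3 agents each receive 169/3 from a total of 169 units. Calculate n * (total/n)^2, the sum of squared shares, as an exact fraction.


Step 1: Each agent's share = 169/3
Step 2: Square of each share = (169/3)^2 = 28561/9
Step 3: Sum of squares = 3 * 28561/9 = 28561/3

28561/3


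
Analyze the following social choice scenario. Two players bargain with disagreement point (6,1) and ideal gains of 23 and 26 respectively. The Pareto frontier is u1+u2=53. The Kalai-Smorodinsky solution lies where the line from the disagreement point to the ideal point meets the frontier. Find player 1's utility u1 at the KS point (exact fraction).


Step 1: At the KS point, (u1-d1)/r1 = (u2-d2)/r2 = t and u1+u2 = 53
Step 2: u1 = d1 + r1*t and u2 = d2 + r2*t, so (d1 + r1*t) + (d2 + r2*t) = 53
Step 3: t = (53 - 6 - 1)/(23 + 26) = 46/49
Step 4: u1 = d1 + r1*t = 6 + 23 * 46/49 = 1352/49
Step 5: (Check: u2 = d2 + r2*t = 1245/49; u1+u2 = 1352/49 + 1245/49 = 53, on the frontier.)

1352/49


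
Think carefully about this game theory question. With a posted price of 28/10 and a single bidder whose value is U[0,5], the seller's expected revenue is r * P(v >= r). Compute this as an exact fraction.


Step 1: Posted price r = 14/5, value support [0,5]
Step 2: P(v >= r) = (5 - 14/5)/5 = 11/25
Step 3: Expected revenue = r * P(v >= r) = 14/5 * 11/25
Step 4: Revenue = 154/125

154/125


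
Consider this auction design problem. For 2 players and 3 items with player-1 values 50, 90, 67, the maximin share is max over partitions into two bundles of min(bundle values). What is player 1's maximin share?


Step 1: Item values = 50, 90, 67
Step 2: Enumerate all 2-bundle partitions and take the smaller bundle:
  Partition 1: {50} vs {90,67} -> bundles 50, 157; min = 50
  Partition 2: {90} vs {50,67} -> bundles 90, 117; min = 90
  Partition 3: {67} vs {50,90} -> bundles 67, 140; min = 67
Step 3: MMS = max(50, 90, 67) = 90

90


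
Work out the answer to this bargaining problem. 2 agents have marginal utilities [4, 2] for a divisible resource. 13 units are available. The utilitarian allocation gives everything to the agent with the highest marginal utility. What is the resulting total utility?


Step 1: The marginal utilities are [4, 2]
Step 2: The highest marginal utility is 4
Step 3: All 13 units go to that agent
Step 4: Total utility = 4 * 13 = 52

52


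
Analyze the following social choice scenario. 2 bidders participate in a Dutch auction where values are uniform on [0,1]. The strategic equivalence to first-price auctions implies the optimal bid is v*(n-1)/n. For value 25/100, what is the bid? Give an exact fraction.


Step 1: Dutch auctions are strategically equivalent to first-price auctions
Step 2: The equilibrium bid is b(v) = v*(n-1)/n
Step 3: b = 1/4 * 1/2
Step 4: b = 1/8

1/8


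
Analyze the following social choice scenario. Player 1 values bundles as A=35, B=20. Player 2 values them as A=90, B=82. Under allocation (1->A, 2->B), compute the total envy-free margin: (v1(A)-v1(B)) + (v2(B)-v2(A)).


Step 1: Player 1's margin = v1(A) - v1(B) = 35 - 20 = 15
Step 2: Player 2's margin = v2(B) - v2(A) = 82 - 90 = -8
Step 3: Total margin = 15 + -8 = 7

7


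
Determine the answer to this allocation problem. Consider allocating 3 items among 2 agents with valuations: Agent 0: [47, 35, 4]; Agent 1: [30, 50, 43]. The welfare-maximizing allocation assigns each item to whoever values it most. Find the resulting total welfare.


Step 1: For each item, find the maximum value among all agents.
Step 2: Item 0 -> Agent 0 (value 47)
Step 3: Item 1 -> Agent 1 (value 50)
Step 4: Item 2 -> Agent 1 (value 43)
Step 5: Total welfare = 47 + 50 + 43 = 140

140


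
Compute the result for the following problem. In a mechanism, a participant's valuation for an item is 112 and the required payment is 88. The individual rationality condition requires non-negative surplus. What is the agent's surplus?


Step 1: Surplus = value - payment = 112 - 88 = 24
Step 2: IR is satisfied (surplus >= 0)

24


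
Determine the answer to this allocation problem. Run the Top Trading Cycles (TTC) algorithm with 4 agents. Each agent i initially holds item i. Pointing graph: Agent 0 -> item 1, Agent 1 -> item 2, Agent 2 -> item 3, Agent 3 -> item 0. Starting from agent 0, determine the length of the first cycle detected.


Step 1: Trace the pointer graph from agent 0: 0 -> 1 -> 2 -> 3 -> 0
Step 2: A cycle is detected when we revisit agent 0
Step 3: The cycle is: 0 -> 1 -> 2 -> 3 -> 0
Step 4: Cycle length = 4

4


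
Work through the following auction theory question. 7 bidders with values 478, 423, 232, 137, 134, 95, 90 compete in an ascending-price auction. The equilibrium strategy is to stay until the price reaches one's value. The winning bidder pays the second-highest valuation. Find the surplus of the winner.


Step 1: Identify the highest value: 478
Step 2: Identify the second-highest value: 423
Step 3: The final price = second-highest value = 423
Step 4: Surplus = 478 - 423 = 55

55


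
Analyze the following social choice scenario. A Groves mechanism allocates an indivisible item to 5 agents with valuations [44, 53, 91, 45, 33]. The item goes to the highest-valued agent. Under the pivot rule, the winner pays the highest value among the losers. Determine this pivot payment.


Step 1: The efficient winner is agent 2 with value 91
Step 2: Other agents' values: [44, 53, 45, 33]
Step 3: Pivot payment = max(others) = 53
Step 4: The winner pays 53

53


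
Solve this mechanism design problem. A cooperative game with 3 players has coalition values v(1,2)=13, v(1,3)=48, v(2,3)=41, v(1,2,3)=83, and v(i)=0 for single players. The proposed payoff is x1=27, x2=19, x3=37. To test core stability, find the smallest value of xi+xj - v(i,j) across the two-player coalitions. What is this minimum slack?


Step 1: Slack for coalition (1,2): x1+x2 - v12 = 46 - 13 = 33
Step 2: Slack for coalition (1,3): x1+x3 - v13 = 64 - 48 = 16
Step 3: Slack for coalition (2,3): x2+x3 - v23 = 56 - 41 = 15
Step 4: Minimum slack = min(33, 16, 15) = 15, attained by (2,3); no pair can gain by deviating, so the allocation is in the core

15


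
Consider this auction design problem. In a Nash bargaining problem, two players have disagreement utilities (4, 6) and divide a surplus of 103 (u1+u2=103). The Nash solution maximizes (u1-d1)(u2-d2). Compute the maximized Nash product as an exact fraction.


Step 1: The Nash solution splits surplus symmetrically above the disagreement point
Step 2: u1 = (total + d1 - d2)/2 = (103 + 4 - 6)/2 = 101/2
Step 3: u2 = (total - d1 + d2)/2 = (103 - 4 + 6)/2 = 105/2
Step 4: Nash product = (101/2 - 4) * (105/2 - 6)
Step 5: = 93/2 * 93/2 = 8649/4

8649/4


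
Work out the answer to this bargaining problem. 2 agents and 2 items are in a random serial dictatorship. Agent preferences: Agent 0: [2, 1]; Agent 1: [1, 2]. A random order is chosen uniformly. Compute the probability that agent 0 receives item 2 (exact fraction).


Step 1: Agent 0 wants item 2
Step 2: There are 2 possible orderings of agents
Step 3: In 2 orderings, agent 0 gets item 2
Step 4: Probability = 2/2 = 1

1


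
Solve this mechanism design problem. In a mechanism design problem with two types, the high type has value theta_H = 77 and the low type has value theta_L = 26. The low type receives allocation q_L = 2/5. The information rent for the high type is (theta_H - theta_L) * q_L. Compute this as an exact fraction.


Step 1: theta_H - theta_L = 77 - 26 = 51
Step 2: Information rent = (theta_H - theta_L) * q_L
Step 3: = 51 * 2/5
Step 4: = 102/5

102/5


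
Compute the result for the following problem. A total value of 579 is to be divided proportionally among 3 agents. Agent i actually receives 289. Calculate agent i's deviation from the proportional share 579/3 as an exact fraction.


Step 1: Proportional share = 579/3 = 193
Step 2: Agent's actual allocation = 289
Step 3: Excess = 289 - 193 = 96

96


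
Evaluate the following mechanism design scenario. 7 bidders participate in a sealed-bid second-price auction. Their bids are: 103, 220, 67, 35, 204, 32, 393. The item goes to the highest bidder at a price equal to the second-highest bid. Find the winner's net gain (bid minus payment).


Step 1: Sort bids in descending order: 393, 220, 204, 103, 67, 35, 32
Step 2: The winning bid is the highest: 393
Step 3: The payment equals the second-highest bid: 220
Step 4: Surplus = winner's bid - payment = 393 - 220 = 173

173
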